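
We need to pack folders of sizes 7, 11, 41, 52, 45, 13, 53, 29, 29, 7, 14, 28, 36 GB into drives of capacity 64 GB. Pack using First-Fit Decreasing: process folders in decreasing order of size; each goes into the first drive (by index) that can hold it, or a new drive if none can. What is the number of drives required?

6

Sorted descending: 53, 52, 45, 41, 36, 29, 29, 28, 14, 13, 11, 7, 7.
drive 1: place 53 GB, 11 GB left
drive 2: place 52 GB, 12 GB left
drive 3: place 45 GB, 19 GB left
drive 4: place 41 GB, 23 GB left
drive 5: place 36 GB, 28 GB left
drive 6: place 29 GB, 35 GB left
drive 6: place 29 GB, 6 GB left
drive 5: place 28 GB, 0 GB left
drive 3: place 14 GB, 5 GB left
drive 4: place 13 GB, 10 GB left
drive 1: place 11 GB, 0 GB left
drive 2: place 7 GB, 5 GB left
drive 4: place 7 GB, 3 GB left
Final drives: [53,11] [52,7] [45,14] [41,13,7] [36,28] [29,29].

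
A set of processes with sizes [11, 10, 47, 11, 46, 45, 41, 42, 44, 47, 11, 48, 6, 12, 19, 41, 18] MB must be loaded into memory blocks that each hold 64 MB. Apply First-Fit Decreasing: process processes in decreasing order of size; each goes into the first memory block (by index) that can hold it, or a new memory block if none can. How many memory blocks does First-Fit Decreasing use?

9

Sorted descending: 48, 47, 47, 46, 45, 44, 42, 41, 41, 19, 18, 12, 11, 11, 11, 10, 6.
memory block 1: place 48 MB, 16 MB left
memory block 2: place 47 MB, 17 MB left
memory block 3: place 47 MB, 17 MB left
memory block 4: place 46 MB, 18 MB left
memory block 5: place 45 MB, 19 MB left
memory block 6: place 44 MB, 20 MB left
memory block 7: place 42 MB, 22 MB left
memory block 8: place 41 MB, 23 MB left
memory block 9: place 41 MB, 23 MB left
memory block 5: place 19 MB, 0 MB left
memory block 4: place 18 MB, 0 MB left
memory block 1: place 12 MB, 4 MB left
memory block 2: place 11 MB, 6 MB left
memory block 3: place 11 MB, 6 MB left
memory block 6: place 11 MB, 9 MB left
memory block 7: place 10 MB, 12 MB left
memory block 2: place 6 MB, 0 MB left
Final memory blocks: [48,12] [47,11,6] [47,11] [46,18] [45,19] [44,11] [42,10] [41] [41].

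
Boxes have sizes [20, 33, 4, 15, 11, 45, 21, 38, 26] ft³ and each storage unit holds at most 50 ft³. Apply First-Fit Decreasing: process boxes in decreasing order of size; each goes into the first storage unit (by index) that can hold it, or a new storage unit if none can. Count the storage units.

5

Sorted descending: 45, 38, 33, 26, 21, 20, 15, 11, 4.
storage unit 1: place 45 ft³, 5 ft³ left
storage unit 2: place 38 ft³, 12 ft³ left
storage unit 3: place 33 ft³, 17 ft³ left
storage unit 4: place 26 ft³, 24 ft³ left
storage unit 4: place 21 ft³, 3 ft³ left
storage unit 5: place 20 ft³, 30 ft³ left
storage unit 3: place 15 ft³, 2 ft³ left
storage unit 2: place 11 ft³, 1 ft³ left
storage unit 1: place 4 ft³, 1 ft³ left
Final storage units: [45,4] [38,11] [33,15] [26,21] [20].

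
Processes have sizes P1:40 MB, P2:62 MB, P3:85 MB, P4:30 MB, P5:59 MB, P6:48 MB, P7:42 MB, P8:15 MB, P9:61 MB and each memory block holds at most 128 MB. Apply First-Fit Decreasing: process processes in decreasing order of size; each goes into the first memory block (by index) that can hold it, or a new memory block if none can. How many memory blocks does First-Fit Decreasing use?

4 memory blocks

Sorted descending: 85, 62, 61, 59, 48, 42, 40, 30, 15.
memory block 1: place 85 MB, 43 MB left
memory block 2: place 62 MB, 66 MB left
memory block 2: place 61 MB, 5 MB left
memory block 3: place 59 MB, 69 MB left
memory block 3: place 48 MB, 21 MB left
memory block 1: place 42 MB, 1 MB left
memory block 4: place 40 MB, 88 MB left
memory block 4: place 30 MB, 58 MB left
memory block 3: place 15 MB, 6 MB left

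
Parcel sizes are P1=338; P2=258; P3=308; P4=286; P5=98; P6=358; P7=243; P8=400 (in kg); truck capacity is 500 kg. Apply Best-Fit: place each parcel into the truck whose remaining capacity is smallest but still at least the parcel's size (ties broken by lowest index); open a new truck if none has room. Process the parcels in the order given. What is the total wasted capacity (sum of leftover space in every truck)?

1211

P1 (338 kg) → truck 1 (remaining 162 kg)
P2 (258 kg) → truck 2 (remaining 242 kg)
P3 (308 kg) → truck 3 (remaining 192 kg)
P4 (286 kg) → truck 4 (remaining 214 kg)
P5 (98 kg) → truck 1 (remaining 64 kg)
P6 (358 kg) → truck 5 (remaining 142 kg)
P7 (243 kg) → truck 6 (remaining 257 kg)
P8 (400 kg) → truck 7 (remaining 100 kg)
7 trucks × 500 kg = 3500 kg; used 2289 kg; unused 1211 kg.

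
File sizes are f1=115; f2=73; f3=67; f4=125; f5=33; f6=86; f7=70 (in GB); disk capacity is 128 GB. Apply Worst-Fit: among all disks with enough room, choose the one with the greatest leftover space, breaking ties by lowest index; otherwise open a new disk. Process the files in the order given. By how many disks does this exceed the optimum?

0

Worst-Fit: [115] [73] [67,33] [125] [86] [70] → 6 disks.
6 files exceed 64 GB (half the capacity), and no two of those can share a disk, so at least 6 disks are needed.
So 6 is already optimal.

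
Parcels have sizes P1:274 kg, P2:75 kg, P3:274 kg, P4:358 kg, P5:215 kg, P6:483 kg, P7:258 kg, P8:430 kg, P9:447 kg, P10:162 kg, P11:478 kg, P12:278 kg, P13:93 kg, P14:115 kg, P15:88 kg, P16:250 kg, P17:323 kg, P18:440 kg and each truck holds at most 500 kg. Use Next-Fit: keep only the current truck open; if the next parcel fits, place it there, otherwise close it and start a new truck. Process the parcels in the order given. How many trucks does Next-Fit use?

P1 (274 kg) → truck 1 (remaining 226 kg)
P2 (75 kg) → truck 1 (remaining 151 kg)
P3 (274 kg) → truck 2 (remaining 226 kg)
P4 (358 kg) → truck 3 (remaining 142 kg)
P5 (215 kg) → truck 4 (remaining 285 kg)
P6 (483 kg) → truck 5 (remaining 17 kg)
P7 (258 kg) → truck 6 (remaining 242 kg)
P8 (430 kg) → truck 7 (remaining 70 kg)
P9 (447 kg) → truck 8 (remaining 53 kg)
P10 (162 kg) → truck 9 (remaining 338 kg)
P11 (478 kg) → truck 10 (remaining 22 kg)
P12 (278 kg) → truck 11 (remaining 222 kg)
P13 (93 kg) → truck 11 (remaining 129 kg)
P14 (115 kg) → truck 11 (remaining 14 kg)
P15 (88 kg) → truck 12 (remaining 412 kg)
P16 (250 kg) → truck 12 (remaining 162 kg)
P17 (323 kg) → truck 13 (remaining 177 kg)
P18 (440 kg) → truck 14 (remaining 60 kg)

14 trucks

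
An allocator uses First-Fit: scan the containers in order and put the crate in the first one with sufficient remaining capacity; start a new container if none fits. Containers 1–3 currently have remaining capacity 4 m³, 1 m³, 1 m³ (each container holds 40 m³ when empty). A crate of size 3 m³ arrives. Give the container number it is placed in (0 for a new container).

1

Containers with room: container 1 (4 m³).
The first with room is container 1.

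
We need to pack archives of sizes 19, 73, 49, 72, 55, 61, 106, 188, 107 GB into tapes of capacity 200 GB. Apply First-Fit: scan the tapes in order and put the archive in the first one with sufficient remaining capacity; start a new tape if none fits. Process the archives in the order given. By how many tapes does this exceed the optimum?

First-Fit: [19,73,49,55] [72,61] [106] [188] [107] → 5 tapes.
Total size 730 GB; any packing needs at least ⌈730/200⌉ = 4 tapes.
An optimal packing achieves that bound: [188] [107,73,19] [106,72] [61,55,49] → 4 tapes.
Excess: 5 − 4 = 1.

1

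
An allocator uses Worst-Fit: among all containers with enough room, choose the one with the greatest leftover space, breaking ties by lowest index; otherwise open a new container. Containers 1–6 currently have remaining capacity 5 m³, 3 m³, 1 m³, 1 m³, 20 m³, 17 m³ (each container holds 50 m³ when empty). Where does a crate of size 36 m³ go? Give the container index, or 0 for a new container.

0

No container has ≥ 36 m³ free, so a new container is opened.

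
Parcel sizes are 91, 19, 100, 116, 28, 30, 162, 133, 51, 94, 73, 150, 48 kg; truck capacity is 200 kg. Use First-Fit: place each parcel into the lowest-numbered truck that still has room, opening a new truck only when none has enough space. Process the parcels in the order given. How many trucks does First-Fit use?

7

truck 1: place 91 kg, 109 kg left
truck 1: place 19 kg, 90 kg left
truck 2: place 100 kg, 100 kg left
truck 3: place 116 kg, 84 kg left
truck 1: place 28 kg, 62 kg left
truck 1: place 30 kg, 32 kg left
truck 4: place 162 kg, 38 kg left
truck 5: place 133 kg, 67 kg left
truck 2: place 51 kg, 49 kg left
truck 6: place 94 kg, 106 kg left
truck 3: place 73 kg, 11 kg left
truck 7: place 150 kg, 50 kg left
truck 2: place 48 kg, 1 kg left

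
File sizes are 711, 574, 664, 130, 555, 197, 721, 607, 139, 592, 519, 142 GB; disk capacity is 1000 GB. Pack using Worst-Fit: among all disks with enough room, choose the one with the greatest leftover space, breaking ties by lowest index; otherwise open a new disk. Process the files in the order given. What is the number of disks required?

711 GB → disk 1 (remaining 289 GB)
574 GB → disk 2 (remaining 426 GB)
664 GB → disk 3 (remaining 336 GB)
130 GB → disk 2 (remaining 296 GB)
555 GB → disk 4 (remaining 445 GB)
197 GB → disk 4 (remaining 248 GB)
721 GB → disk 5 (remaining 279 GB)
607 GB → disk 6 (remaining 393 GB)
139 GB → disk 6 (remaining 254 GB)
592 GB → disk 7 (remaining 408 GB)
519 GB → disk 8 (remaining 481 GB)
142 GB → disk 8 (remaining 339 GB)
Final disks: [711] [574,130] [664] [555,197] [721] [607,139] [592] [519,142].

8 disks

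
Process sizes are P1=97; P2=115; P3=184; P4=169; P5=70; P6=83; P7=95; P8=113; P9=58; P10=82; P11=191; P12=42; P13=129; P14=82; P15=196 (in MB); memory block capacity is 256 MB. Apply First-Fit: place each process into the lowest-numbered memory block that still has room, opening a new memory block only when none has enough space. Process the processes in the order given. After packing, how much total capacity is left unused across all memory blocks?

342

Put P1 (97 MB) in memory block 1; 159 MB remain.
Put P2 (115 MB) in memory block 1; 44 MB remain.
Put P3 (184 MB) in memory block 2; 72 MB remain.
Put P4 (169 MB) in memory block 3; 87 MB remain.
Put P5 (70 MB) in memory block 2; 2 MB remain.
Put P6 (83 MB) in memory block 3; 4 MB remain.
Put P7 (95 MB) in memory block 4; 161 MB remain.
Put P8 (113 MB) in memory block 4; 48 MB remain.
Put P9 (58 MB) in memory block 5; 198 MB remain.
Put P10 (82 MB) in memory block 5; 116 MB remain.
Put P11 (191 MB) in memory block 6; 65 MB remain.
Put P12 (42 MB) in memory block 1; 2 MB remain.
Put P13 (129 MB) in memory block 7; 127 MB remain.
Put P14 (82 MB) in memory block 5; 34 MB remain.
Put P15 (196 MB) in memory block 8; 60 MB remain.
8 memory blocks × 256 MB = 2048 MB; used 1706 MB; unused 342 MB.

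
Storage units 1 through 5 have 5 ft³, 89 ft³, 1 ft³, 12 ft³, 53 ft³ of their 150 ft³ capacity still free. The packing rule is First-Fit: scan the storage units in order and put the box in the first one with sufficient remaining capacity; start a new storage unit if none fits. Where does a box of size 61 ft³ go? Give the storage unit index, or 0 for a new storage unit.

2

Storage units with room: storage unit 2 (89 ft³).
The first with room is storage unit 2.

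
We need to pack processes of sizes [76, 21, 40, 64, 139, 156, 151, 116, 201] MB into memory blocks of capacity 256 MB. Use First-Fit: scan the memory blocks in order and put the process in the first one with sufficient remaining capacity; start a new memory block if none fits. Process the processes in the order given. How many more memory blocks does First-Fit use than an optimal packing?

First-Fit: [76,21,40,64] [139,116] [156] [151] [201] → 5 memory blocks.
Total size 964 MB; any packing needs at least ⌈964/256⌉ = 4 memory blocks.
An optimal packing achieves that bound: [201,40] [156,76,21] [151,64] [139,116] → 4 memory blocks.
Excess: 5 − 4 = 1.

1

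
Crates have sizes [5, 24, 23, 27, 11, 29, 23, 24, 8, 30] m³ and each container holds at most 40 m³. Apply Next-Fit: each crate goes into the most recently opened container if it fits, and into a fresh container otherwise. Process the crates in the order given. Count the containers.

Put 5 m³ in container 1; 35 m³ remain.
Put 24 m³ in container 1; 11 m³ remain.
Put 23 m³ in container 2; 17 m³ remain.
Put 27 m³ in container 3; 13 m³ remain.
Put 11 m³ in container 3; 2 m³ remain.
Put 29 m³ in container 4; 11 m³ remain.
Put 23 m³ in container 5; 17 m³ remain.
Put 24 m³ in container 6; 16 m³ remain.
Put 8 m³ in container 6; 8 m³ remain.
Put 30 m³ in container 7; 10 m³ remain.

7 containers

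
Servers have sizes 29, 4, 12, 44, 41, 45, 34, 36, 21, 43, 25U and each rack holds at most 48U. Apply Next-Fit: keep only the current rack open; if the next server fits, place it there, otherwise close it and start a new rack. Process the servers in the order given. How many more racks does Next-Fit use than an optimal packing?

1

Next-Fit: [29,4,12] [44] [41] [45] [34] [36] [21] [43] [25] → 9 racks.
8 servers exceed 24U (half the capacity), and no two of those can share a rack, so at least 8 racks are needed.
An optimal packing achieves that bound: [45] [44,4] [43] [41] [36,12] [34] [29] [25,21] → 8 racks.
Excess: 9 − 8 = 1.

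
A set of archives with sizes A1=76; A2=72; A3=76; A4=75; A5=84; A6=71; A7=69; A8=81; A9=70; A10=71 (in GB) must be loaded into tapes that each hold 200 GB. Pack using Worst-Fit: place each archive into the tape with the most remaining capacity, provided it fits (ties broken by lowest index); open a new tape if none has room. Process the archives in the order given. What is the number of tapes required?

tape 1: place A1 (76 GB), 124 GB left
tape 1: place A2 (72 GB), 52 GB left
tape 2: place A3 (76 GB), 124 GB left
tape 2: place A4 (75 GB), 49 GB left
tape 3: place A5 (84 GB), 116 GB left
tape 3: place A6 (71 GB), 45 GB left
tape 4: place A7 (69 GB), 131 GB left
tape 4: place A8 (81 GB), 50 GB left
tape 5: place A9 (70 GB), 130 GB left
tape 5: place A10 (71 GB), 59 GB left
Final tapes: [76,72] [76,75] [84,71] [69,81] [70,71].

5 tapes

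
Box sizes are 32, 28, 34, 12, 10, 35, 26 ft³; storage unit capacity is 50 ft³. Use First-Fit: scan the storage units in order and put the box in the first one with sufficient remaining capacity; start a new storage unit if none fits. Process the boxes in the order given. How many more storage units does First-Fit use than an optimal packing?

0

First-Fit: [32,12] [28,10] [34] [35] [26] → 5 storage units.
5 boxes exceed 25 ft³ (half the capacity), and no two of those can share a storage unit, so at least 5 storage units are needed.
So 5 is already optimal.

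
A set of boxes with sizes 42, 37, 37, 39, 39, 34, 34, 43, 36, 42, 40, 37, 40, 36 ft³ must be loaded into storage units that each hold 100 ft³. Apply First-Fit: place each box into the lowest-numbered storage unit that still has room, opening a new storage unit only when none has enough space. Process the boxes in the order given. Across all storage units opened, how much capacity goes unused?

164

42 ft³ → storage unit 1 (remaining 58 ft³)
37 ft³ → storage unit 1 (remaining 21 ft³)
37 ft³ → storage unit 2 (remaining 63 ft³)
39 ft³ → storage unit 2 (remaining 24 ft³)
39 ft³ → storage unit 3 (remaining 61 ft³)
34 ft³ → storage unit 3 (remaining 27 ft³)
34 ft³ → storage unit 4 (remaining 66 ft³)
43 ft³ → storage unit 4 (remaining 23 ft³)
36 ft³ → storage unit 5 (remaining 64 ft³)
42 ft³ → storage unit 5 (remaining 22 ft³)
40 ft³ → storage unit 6 (remaining 60 ft³)
37 ft³ → storage unit 6 (remaining 23 ft³)
40 ft³ → storage unit 7 (remaining 60 ft³)
36 ft³ → storage unit 7 (remaining 24 ft³)
7 storage units × 100 ft³ = 700 ft³; used 536 ft³; unused 164 ft³.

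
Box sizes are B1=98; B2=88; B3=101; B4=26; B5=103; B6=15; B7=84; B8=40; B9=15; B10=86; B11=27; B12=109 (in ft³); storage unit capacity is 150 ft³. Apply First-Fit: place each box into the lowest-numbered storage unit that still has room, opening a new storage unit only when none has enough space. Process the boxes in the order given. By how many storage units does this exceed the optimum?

First-Fit: [98,26,15] [88,40,15] [101,27] [103] [84] [86] [109] → 7 storage units.
7 boxes exceed 75 ft³ (half the capacity), and no two of those can share a storage unit, so at least 7 storage units are needed.
So 7 is already optimal.

0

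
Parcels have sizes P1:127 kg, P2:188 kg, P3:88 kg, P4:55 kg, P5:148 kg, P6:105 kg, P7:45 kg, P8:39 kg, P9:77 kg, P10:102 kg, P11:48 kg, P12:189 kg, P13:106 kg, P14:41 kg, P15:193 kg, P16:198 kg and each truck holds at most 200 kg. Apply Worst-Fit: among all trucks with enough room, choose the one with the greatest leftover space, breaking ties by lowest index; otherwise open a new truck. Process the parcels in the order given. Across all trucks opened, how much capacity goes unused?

P1 (127 kg) → truck 1 (remaining 73 kg)
P2 (188 kg) → truck 2 (remaining 12 kg)
P3 (88 kg) → truck 3 (remaining 112 kg)
P4 (55 kg) → truck 3 (remaining 57 kg)
P5 (148 kg) → truck 4 (remaining 52 kg)
P6 (105 kg) → truck 5 (remaining 95 kg)
P7 (45 kg) → truck 5 (remaining 50 kg)
P8 (39 kg) → truck 1 (remaining 34 kg)
P9 (77 kg) → truck 6 (remaining 123 kg)
P10 (102 kg) → truck 6 (remaining 21 kg)
P11 (48 kg) → truck 3 (remaining 9 kg)
P12 (189 kg) → truck 7 (remaining 11 kg)
P13 (106 kg) → truck 8 (remaining 94 kg)
P14 (41 kg) → truck 8 (remaining 53 kg)
P15 (193 kg) → truck 9 (remaining 7 kg)
P16 (198 kg) → truck 10 (remaining 2 kg)
10 trucks × 200 kg = 2000 kg; used 1749 kg; unused 251 kg.

251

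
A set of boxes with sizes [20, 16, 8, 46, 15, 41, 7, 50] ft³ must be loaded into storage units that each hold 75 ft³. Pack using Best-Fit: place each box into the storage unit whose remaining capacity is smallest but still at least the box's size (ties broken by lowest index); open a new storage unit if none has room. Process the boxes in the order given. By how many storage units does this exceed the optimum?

1

Best-Fit: [20,16,8] [46,15,7] [41] [50] → 4 storage units.
Total size 203 ft³; any packing needs at least ⌈203/75⌉ = 3 storage units.
An optimal packing achieves that bound: [50,20] [46,16,8] [41,15,7] → 3 storage units.
Excess: 4 − 3 = 1.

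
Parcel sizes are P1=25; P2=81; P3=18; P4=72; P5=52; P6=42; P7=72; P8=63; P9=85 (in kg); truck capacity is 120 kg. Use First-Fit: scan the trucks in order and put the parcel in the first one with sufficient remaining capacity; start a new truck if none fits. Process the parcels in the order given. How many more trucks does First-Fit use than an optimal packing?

1

First-Fit: [25,81] [18,72] [52,42] [72] [63] [85] → 6 trucks.
Total size 510 kg; any packing needs at least ⌈510/120⌉ = 5 trucks.
An optimal packing achieves that bound: [85,25] [81,18] [72,42] [72] [63,52] → 5 trucks.
Excess: 6 − 5 = 1.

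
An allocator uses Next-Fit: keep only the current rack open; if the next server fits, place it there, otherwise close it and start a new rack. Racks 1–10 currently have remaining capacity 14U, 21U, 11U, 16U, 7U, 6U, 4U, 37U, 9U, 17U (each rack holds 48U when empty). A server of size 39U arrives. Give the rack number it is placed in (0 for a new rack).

0

Next-Fit only looks at rack 10, which has 17U free.
39U does not fit, so a new rack is opened.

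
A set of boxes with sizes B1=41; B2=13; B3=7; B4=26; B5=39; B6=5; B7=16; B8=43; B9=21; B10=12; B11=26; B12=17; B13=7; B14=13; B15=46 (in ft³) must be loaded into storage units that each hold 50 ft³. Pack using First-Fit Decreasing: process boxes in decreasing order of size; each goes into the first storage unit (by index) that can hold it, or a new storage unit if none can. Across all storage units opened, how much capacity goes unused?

68

Sorted descending: 46, 43, 41, 39, 26, 26, 21, 17, 16, 13, 13, 12, 7, 7, 5.
Put 46 ft³ in storage unit 1; 4 ft³ remain.
Put 43 ft³ in storage unit 2; 7 ft³ remain.
Put 41 ft³ in storage unit 3; 9 ft³ remain.
Put 39 ft³ in storage unit 4; 11 ft³ remain.
Put 26 ft³ in storage unit 5; 24 ft³ remain.
Put 26 ft³ in storage unit 6; 24 ft³ remain.
Put 21 ft³ in storage unit 5; 3 ft³ remain.
Put 17 ft³ in storage unit 6; 7 ft³ remain.
Put 16 ft³ in storage unit 7; 34 ft³ remain.
Put 13 ft³ in storage unit 7; 21 ft³ remain.
Put 13 ft³ in storage unit 7; 8 ft³ remain.
Put 12 ft³ in storage unit 8; 38 ft³ remain.
Put 7 ft³ in storage unit 2; 0 ft³ remain.
Put 7 ft³ in storage unit 3; 2 ft³ remain.
Put 5 ft³ in storage unit 4; 6 ft³ remain.
8 storage units × 50 ft³ = 400 ft³; used 332 ft³; unused 68 ft³.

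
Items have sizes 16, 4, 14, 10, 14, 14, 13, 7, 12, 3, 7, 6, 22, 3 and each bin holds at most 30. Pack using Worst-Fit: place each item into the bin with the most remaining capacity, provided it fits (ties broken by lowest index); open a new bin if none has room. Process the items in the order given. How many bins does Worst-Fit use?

bin 1: place 16, 14 left
bin 1: place 4, 10 left
bin 2: place 14, 16 left
bin 2: place 10, 6 left
bin 3: place 14, 16 left
bin 3: place 14, 2 left
bin 4: place 13, 17 left
bin 4: place 7, 10 left
bin 5: place 12, 18 left
bin 5: place 3, 15 left
bin 5: place 7, 8 left
bin 1: place 6, 4 left
bin 6: place 22, 8 left
bin 4: place 3, 7 left

6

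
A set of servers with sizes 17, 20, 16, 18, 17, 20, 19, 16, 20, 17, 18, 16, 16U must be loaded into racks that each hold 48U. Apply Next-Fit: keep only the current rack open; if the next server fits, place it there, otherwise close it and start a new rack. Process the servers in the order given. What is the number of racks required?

7 racks

17U → rack 1 (remaining 31U)
20U → rack 1 (remaining 11U)
16U → rack 2 (remaining 32U)
18U → rack 2 (remaining 14U)
17U → rack 3 (remaining 31U)
20U → rack 3 (remaining 11U)
19U → rack 4 (remaining 29U)
16U → rack 4 (remaining 13U)
20U → rack 5 (remaining 28U)
17U → rack 5 (remaining 11U)
18U → rack 6 (remaining 30U)
16U → rack 6 (remaining 14U)
16U → rack 7 (remaining 32U)
Final racks: [17,20] [16,18] [17,20] [19,16] [20,17] [18,16] [16].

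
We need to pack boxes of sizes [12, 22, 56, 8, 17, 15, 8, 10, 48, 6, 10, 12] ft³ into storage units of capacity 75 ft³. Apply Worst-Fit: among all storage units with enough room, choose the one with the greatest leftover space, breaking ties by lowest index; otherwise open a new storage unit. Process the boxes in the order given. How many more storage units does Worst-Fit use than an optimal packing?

1

Worst-Fit: [12,22,8,17,8] [56,15] [10,48,6,10] [12] → 4 storage units.
Total size 224 ft³; any packing needs at least ⌈224/75⌉ = 3 storage units.
An optimal packing achieves that bound: [56,12,6] [48,17,10] [22,15,12,10,8,8] → 3 storage units.
Excess: 4 − 3 = 1.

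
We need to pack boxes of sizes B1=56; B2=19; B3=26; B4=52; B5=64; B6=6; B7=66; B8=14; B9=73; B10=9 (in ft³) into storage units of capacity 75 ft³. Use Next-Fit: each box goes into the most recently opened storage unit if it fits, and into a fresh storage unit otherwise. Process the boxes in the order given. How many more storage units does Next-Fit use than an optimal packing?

2

Next-Fit: [56,19] [26] [52] [64,6] [66] [14] [73] [9] → 8 storage units.
Total size 385 ft³; any packing needs at least ⌈385/75⌉ = 6 storage units.
An optimal packing achieves that bound: [73] [66,9] [64,6] [56,19] [52,14] [26] → 6 storage units.
Excess: 8 − 6 = 2.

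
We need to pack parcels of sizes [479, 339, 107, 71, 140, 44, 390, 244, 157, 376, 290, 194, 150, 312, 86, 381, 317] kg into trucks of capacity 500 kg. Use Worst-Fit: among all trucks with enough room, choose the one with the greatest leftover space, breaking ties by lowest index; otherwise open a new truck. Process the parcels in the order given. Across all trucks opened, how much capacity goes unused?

Put 479 kg in truck 1; 21 kg remain.
Put 339 kg in truck 2; 161 kg remain.
Put 107 kg in truck 2; 54 kg remain.
Put 71 kg in truck 3; 429 kg remain.
Put 140 kg in truck 3; 289 kg remain.
Put 44 kg in truck 3; 245 kg remain.
Put 390 kg in truck 4; 110 kg remain.
Put 244 kg in truck 3; 1 kg remain.
Put 157 kg in truck 5; 343 kg remain.
Put 376 kg in truck 6; 124 kg remain.
Put 290 kg in truck 5; 53 kg remain.
Put 194 kg in truck 7; 306 kg remain.
Put 150 kg in truck 7; 156 kg remain.
Put 312 kg in truck 8; 188 kg remain.
Put 86 kg in truck 8; 102 kg remain.
Put 381 kg in truck 9; 119 kg remain.
Put 317 kg in truck 10; 183 kg remain.
10 trucks × 500 kg = 5000 kg; used 4077 kg; unused 923 kg.

923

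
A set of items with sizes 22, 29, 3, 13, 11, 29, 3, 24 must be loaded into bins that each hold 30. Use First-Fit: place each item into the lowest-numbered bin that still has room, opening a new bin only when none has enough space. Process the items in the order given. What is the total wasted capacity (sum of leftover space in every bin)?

16

bin 1: place 22, 8 left
bin 2: place 29, 1 left
bin 1: place 3, 5 left
bin 3: place 13, 17 left
bin 3: place 11, 6 left
bin 4: place 29, 1 left
bin 1: place 3, 2 left
bin 5: place 24, 6 left
5 bins × 30 = 150; used 134; unused 16.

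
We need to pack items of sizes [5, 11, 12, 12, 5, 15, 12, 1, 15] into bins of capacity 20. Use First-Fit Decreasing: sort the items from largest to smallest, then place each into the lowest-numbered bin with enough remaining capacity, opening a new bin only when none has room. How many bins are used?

Sorted descending: 15, 15, 12, 12, 12, 11, 5, 5, 1.
bin 1: place 15, 5 left
bin 2: place 15, 5 left
bin 3: place 12, 8 left
bin 4: place 12, 8 left
bin 5: place 12, 8 left
bin 6: place 11, 9 left
bin 1: place 5, 0 left
bin 2: place 5, 0 left
bin 3: place 1, 7 left
Final bins: [15,5] [15,5] [12,1] [12] [12] [11].

6 bins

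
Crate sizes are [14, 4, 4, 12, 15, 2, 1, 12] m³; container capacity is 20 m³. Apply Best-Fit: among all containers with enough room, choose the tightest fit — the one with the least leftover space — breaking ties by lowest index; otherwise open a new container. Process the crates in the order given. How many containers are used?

4

14 m³ → container 1 (remaining 6 m³)
4 m³ → container 1 (remaining 2 m³)
4 m³ → container 2 (remaining 16 m³)
12 m³ → container 2 (remaining 4 m³)
15 m³ → container 3 (remaining 5 m³)
2 m³ → container 1 (remaining 0 m³)
1 m³ → container 2 (remaining 3 m³)
12 m³ → container 4 (remaining 8 m³)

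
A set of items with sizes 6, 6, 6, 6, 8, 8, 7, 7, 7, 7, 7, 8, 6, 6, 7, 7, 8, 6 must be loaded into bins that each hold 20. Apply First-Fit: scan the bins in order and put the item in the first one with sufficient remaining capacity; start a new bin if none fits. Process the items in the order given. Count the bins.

bin 1: place 6, 14 left
bin 1: place 6, 8 left
bin 1: place 6, 2 left
bin 2: place 6, 14 left
bin 2: place 8, 6 left
bin 3: place 8, 12 left
bin 3: place 7, 5 left
bin 4: place 7, 13 left
bin 4: place 7, 6 left
bin 5: place 7, 13 left
bin 5: place 7, 6 left
bin 6: place 8, 12 left
bin 2: place 6, 0 left
bin 4: place 6, 0 left
bin 6: place 7, 5 left
bin 7: place 7, 13 left
bin 7: place 8, 5 left
bin 5: place 6, 0 left

7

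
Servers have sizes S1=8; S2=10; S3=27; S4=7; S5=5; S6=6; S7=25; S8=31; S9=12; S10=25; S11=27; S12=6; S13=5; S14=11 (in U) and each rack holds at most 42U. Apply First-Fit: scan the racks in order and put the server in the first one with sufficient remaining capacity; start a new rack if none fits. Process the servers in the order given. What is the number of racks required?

Put S1 (8U) in rack 1; 34U remain.
Put S2 (10U) in rack 1; 24U remain.
Put S3 (27U) in rack 2; 15U remain.
Put S4 (7U) in rack 1; 17U remain.
Put S5 (5U) in rack 1; 12U remain.
Put S6 (6U) in rack 1; 6U remain.
Put S7 (25U) in rack 3; 17U remain.
Put S8 (31U) in rack 4; 11U remain.
Put S9 (12U) in rack 2; 3U remain.
Put S10 (25U) in rack 5; 17U remain.
Put S11 (27U) in rack 6; 15U remain.
Put S12 (6U) in rack 1; 0U remain.
Put S13 (5U) in rack 3; 12U remain.
Put S14 (11U) in rack 3; 1U remain.

6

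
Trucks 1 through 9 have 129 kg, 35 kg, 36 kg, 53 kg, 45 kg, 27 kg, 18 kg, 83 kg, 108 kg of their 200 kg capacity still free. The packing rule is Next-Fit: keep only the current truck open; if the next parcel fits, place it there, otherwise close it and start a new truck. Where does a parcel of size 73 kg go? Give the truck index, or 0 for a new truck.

9

Next-Fit only looks at truck 9, which has 108 kg free.
73 kg fits there.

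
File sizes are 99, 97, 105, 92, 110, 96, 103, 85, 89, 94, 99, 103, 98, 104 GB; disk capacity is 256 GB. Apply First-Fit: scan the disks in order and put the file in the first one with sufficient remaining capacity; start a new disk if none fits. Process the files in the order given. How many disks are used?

7

Put 99 GB in disk 1; 157 GB remain.
Put 97 GB in disk 1; 60 GB remain.
Put 105 GB in disk 2; 151 GB remain.
Put 92 GB in disk 2; 59 GB remain.
Put 110 GB in disk 3; 146 GB remain.
Put 96 GB in disk 3; 50 GB remain.
Put 103 GB in disk 4; 153 GB remain.
Put 85 GB in disk 4; 68 GB remain.
Put 89 GB in disk 5; 167 GB remain.
Put 94 GB in disk 5; 73 GB remain.
Put 99 GB in disk 6; 157 GB remain.
Put 103 GB in disk 6; 54 GB remain.
Put 98 GB in disk 7; 158 GB remain.
Put 104 GB in disk 7; 54 GB remain.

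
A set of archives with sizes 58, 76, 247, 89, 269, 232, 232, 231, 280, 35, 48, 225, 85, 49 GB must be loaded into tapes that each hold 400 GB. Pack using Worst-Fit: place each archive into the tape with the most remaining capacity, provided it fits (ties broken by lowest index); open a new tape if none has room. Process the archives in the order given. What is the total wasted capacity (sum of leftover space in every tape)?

644

58 GB → tape 1 (remaining 342 GB)
76 GB → tape 1 (remaining 266 GB)
247 GB → tape 1 (remaining 19 GB)
89 GB → tape 2 (remaining 311 GB)
269 GB → tape 2 (remaining 42 GB)
232 GB → tape 3 (remaining 168 GB)
232 GB → tape 4 (remaining 168 GB)
231 GB → tape 5 (remaining 169 GB)
280 GB → tape 6 (remaining 120 GB)
35 GB → tape 5 (remaining 134 GB)
48 GB → tape 3 (remaining 120 GB)
225 GB → tape 7 (remaining 175 GB)
85 GB → tape 7 (remaining 90 GB)
49 GB → tape 4 (remaining 119 GB)
7 tapes × 400 GB = 2800 GB; used 2156 GB; unused 644 GB.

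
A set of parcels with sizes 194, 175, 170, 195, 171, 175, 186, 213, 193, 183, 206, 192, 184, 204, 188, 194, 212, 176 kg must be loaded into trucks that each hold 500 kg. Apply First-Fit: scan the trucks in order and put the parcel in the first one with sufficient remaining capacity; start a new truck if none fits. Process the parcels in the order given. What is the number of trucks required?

9

194 kg → truck 1 (remaining 306 kg)
175 kg → truck 1 (remaining 131 kg)
170 kg → truck 2 (remaining 330 kg)
195 kg → truck 2 (remaining 135 kg)
171 kg → truck 3 (remaining 329 kg)
175 kg → truck 3 (remaining 154 kg)
186 kg → truck 4 (remaining 314 kg)
213 kg → truck 4 (remaining 101 kg)
193 kg → truck 5 (remaining 307 kg)
183 kg → truck 5 (remaining 124 kg)
206 kg → truck 6 (remaining 294 kg)
192 kg → truck 6 (remaining 102 kg)
184 kg → truck 7 (remaining 316 kg)
204 kg → truck 7 (remaining 112 kg)
188 kg → truck 8 (remaining 312 kg)
194 kg → truck 8 (remaining 118 kg)
212 kg → truck 9 (remaining 288 kg)
176 kg → truck 9 (remaining 112 kg)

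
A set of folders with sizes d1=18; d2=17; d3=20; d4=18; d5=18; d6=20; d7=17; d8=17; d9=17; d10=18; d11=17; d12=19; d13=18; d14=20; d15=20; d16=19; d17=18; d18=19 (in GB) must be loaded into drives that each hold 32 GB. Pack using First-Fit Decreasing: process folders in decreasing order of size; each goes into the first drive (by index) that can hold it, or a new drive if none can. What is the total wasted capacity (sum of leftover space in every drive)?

246

Sorted descending: 20, 20, 20, 20, 19, 19, 19, 18, 18, 18, 18, 18, 18, 17, 17, 17, 17, 17.
20 GB → drive 1 (remaining 12 GB)
20 GB → drive 2 (remaining 12 GB)
20 GB → drive 3 (remaining 12 GB)
20 GB → drive 4 (remaining 12 GB)
19 GB → drive 5 (remaining 13 GB)
19 GB → drive 6 (remaining 13 GB)
19 GB → drive 7 (remaining 13 GB)
18 GB → drive 8 (remaining 14 GB)
18 GB → drive 9 (remaining 14 GB)
18 GB → drive 10 (remaining 14 GB)
18 GB → drive 11 (remaining 14 GB)
18 GB → drive 12 (remaining 14 GB)
18 GB → drive 13 (remaining 14 GB)
17 GB → drive 14 (remaining 15 GB)
17 GB → drive 15 (remaining 15 GB)
17 GB → drive 16 (remaining 15 GB)
17 GB → drive 17 (remaining 15 GB)
17 GB → drive 18 (remaining 15 GB)
18 drives × 32 GB = 576 GB; used 330 GB; unused 246 GB.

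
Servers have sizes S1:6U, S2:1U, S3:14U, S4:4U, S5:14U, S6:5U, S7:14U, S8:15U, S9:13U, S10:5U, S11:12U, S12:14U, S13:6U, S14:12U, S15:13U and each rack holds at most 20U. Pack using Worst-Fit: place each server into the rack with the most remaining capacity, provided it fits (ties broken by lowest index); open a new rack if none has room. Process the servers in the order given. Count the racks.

Put S1 (6U) in rack 1; 14U remain.
Put S2 (1U) in rack 1; 13U remain.
Put S3 (14U) in rack 2; 6U remain.
Put S4 (4U) in rack 1; 9U remain.
Put S5 (14U) in rack 3; 6U remain.
Put S6 (5U) in rack 1; 4U remain.
Put S7 (14U) in rack 4; 6U remain.
Put S8 (15U) in rack 5; 5U remain.
Put S9 (13U) in rack 6; 7U remain.
Put S10 (5U) in rack 6; 2U remain.
Put S11 (12U) in rack 7; 8U remain.
Put S12 (14U) in rack 8; 6U remain.
Put S13 (6U) in rack 7; 2U remain.
Put S14 (12U) in rack 9; 8U remain.
Put S15 (13U) in rack 10; 7U remain.

10 racks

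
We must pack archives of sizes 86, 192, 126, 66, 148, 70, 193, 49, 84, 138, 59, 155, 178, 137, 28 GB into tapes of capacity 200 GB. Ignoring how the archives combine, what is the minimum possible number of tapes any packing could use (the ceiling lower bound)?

Total size = 86 + 192 + 126 + 66 + 148 + 70 + 193 + 49 + 84 + 138 + 59 + 155 + 178 + 137 + 28 = 1709 GB.
⌈1709 / 200⌉ = 9.

9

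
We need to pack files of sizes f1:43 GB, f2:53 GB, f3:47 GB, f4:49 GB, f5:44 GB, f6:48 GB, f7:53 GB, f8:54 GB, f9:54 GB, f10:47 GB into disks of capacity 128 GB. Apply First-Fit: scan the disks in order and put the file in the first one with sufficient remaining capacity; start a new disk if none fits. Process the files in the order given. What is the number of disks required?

5 disks

disk 1: place f1 (43 GB), 85 GB left
disk 1: place f2 (53 GB), 32 GB left
disk 2: place f3 (47 GB), 81 GB left
disk 2: place f4 (49 GB), 32 GB left
disk 3: place f5 (44 GB), 84 GB left
disk 3: place f6 (48 GB), 36 GB left
disk 4: place f7 (53 GB), 75 GB left
disk 4: place f8 (54 GB), 21 GB left
disk 5: place f9 (54 GB), 74 GB left
disk 5: place f10 (47 GB), 27 GB left
Final disks: [43,53] [47,49] [44,48] [53,54] [54,47].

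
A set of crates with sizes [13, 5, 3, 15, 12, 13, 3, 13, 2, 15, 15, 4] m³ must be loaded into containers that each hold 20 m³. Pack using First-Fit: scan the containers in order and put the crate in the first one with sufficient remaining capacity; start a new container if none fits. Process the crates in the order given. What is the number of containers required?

container 1: place 13 m³, 7 m³ left
container 1: place 5 m³, 2 m³ left
container 2: place 3 m³, 17 m³ left
container 2: place 15 m³, 2 m³ left
container 3: place 12 m³, 8 m³ left
container 4: place 13 m³, 7 m³ left
container 3: place 3 m³, 5 m³ left
container 5: place 13 m³, 7 m³ left
container 1: place 2 m³, 0 m³ left
container 6: place 15 m³, 5 m³ left
container 7: place 15 m³, 5 m³ left
container 3: place 4 m³, 1 m³ left
Final containers: [13,5,2] [3,15] [12,3,4] [13] [13] [15] [15].

7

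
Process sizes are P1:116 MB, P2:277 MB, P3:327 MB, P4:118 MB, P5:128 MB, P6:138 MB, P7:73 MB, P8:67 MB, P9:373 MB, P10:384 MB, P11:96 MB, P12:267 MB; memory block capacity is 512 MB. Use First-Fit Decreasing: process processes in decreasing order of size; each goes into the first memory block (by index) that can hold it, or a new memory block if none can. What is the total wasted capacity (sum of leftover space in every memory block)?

196

Sorted descending: 384, 373, 327, 277, 267, 138, 128, 118, 116, 96, 73, 67.
memory block 1: place 384 MB, 128 MB left
memory block 2: place 373 MB, 139 MB left
memory block 3: place 327 MB, 185 MB left
memory block 4: place 277 MB, 235 MB left
memory block 5: place 267 MB, 245 MB left
memory block 2: place 138 MB, 1 MB left
memory block 1: place 128 MB, 0 MB left
memory block 3: place 118 MB, 67 MB left
memory block 4: place 116 MB, 119 MB left
memory block 4: place 96 MB, 23 MB left
memory block 5: place 73 MB, 172 MB left
memory block 3: place 67 MB, 0 MB left
5 memory blocks × 512 MB = 2560 MB; used 2364 MB; unused 196 MB.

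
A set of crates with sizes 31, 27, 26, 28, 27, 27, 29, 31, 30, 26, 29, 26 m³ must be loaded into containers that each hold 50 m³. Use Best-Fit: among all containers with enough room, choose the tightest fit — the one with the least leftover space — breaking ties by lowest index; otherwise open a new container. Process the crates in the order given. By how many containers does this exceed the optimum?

Best-Fit: [31] [27] [26] [28] [27] [27] [29] [31] [30] [26] [29] [26] → 12 containers.
12 crates exceed 25 m³ (half the capacity), and no two of those can share a container, so at least 12 containers are needed.
So 12 is already optimal.

0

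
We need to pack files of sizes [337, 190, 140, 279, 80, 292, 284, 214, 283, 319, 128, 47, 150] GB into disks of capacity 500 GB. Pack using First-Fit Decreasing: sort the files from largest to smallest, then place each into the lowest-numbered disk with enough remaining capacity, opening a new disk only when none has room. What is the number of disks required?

Sorted descending: 337, 319, 292, 284, 283, 279, 214, 190, 150, 140, 128, 80, 47.
Put 337 GB in disk 1; 163 GB remain.
Put 319 GB in disk 2; 181 GB remain.
Put 292 GB in disk 3; 208 GB remain.
Put 284 GB in disk 4; 216 GB remain.
Put 283 GB in disk 5; 217 GB remain.
Put 279 GB in disk 6; 221 GB remain.
Put 214 GB in disk 4; 2 GB remain.
Put 190 GB in disk 3; 18 GB remain.
Put 150 GB in disk 1; 13 GB remain.
Put 140 GB in disk 2; 41 GB remain.
Put 128 GB in disk 5; 89 GB remain.
Put 80 GB in disk 5; 9 GB remain.
Put 47 GB in disk 6; 174 GB remain.
Final disks: [337,150] [319,140] [292,190] [284,214] [283,128,80] [279,47].

6 disks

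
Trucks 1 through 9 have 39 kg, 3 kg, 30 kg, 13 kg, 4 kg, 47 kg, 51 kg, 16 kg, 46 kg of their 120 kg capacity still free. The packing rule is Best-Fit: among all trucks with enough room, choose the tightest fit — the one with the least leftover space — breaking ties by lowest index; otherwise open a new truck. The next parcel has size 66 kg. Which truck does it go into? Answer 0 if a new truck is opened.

No truck has ≥ 66 kg free, so a new truck is opened.

0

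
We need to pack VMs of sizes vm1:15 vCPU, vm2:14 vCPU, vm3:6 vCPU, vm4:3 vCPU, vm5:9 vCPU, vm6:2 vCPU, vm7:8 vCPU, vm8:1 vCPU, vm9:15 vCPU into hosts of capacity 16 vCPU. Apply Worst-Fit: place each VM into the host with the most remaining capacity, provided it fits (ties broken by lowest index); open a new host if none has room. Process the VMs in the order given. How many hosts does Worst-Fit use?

Put vm1 (15 vCPU) in host 1; 1 vCPU remain.
Put vm2 (14 vCPU) in host 2; 2 vCPU remain.
Put vm3 (6 vCPU) in host 3; 10 vCPU remain.
Put vm4 (3 vCPU) in host 3; 7 vCPU remain.
Put vm5 (9 vCPU) in host 4; 7 vCPU remain.
Put vm6 (2 vCPU) in host 3; 5 vCPU remain.
Put vm7 (8 vCPU) in host 5; 8 vCPU remain.
Put vm8 (1 vCPU) in host 5; 7 vCPU remain.
Put vm9 (15 vCPU) in host 6; 1 vCPU remain.
Final hosts: [15] [14] [6,3,2] [9] [8,1] [15].

6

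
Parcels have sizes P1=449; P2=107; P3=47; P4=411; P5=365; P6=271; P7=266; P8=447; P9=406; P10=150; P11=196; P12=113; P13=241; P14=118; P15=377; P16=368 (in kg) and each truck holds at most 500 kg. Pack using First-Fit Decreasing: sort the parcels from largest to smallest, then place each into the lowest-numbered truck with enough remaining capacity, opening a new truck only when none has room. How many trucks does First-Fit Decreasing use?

10

Sorted descending: 449, 447, 411, 406, 377, 368, 365, 271, 266, 241, 196, 150, 118, 113, 107, 47.
Put 449 kg in truck 1; 51 kg remain.
Put 447 kg in truck 2; 53 kg remain.
Put 411 kg in truck 3; 89 kg remain.
Put 406 kg in truck 4; 94 kg remain.
Put 377 kg in truck 5; 123 kg remain.
Put 368 kg in truck 6; 132 kg remain.
Put 365 kg in truck 7; 135 kg remain.
Put 271 kg in truck 8; 229 kg remain.
Put 266 kg in truck 9; 234 kg remain.
Put 241 kg in truck 10; 259 kg remain.
Put 196 kg in truck 8; 33 kg remain.
Put 150 kg in truck 9; 84 kg remain.
Put 118 kg in truck 5; 5 kg remain.
Put 113 kg in truck 6; 19 kg remain.
Put 107 kg in truck 7; 28 kg remain.
Put 47 kg in truck 1; 4 kg remain.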